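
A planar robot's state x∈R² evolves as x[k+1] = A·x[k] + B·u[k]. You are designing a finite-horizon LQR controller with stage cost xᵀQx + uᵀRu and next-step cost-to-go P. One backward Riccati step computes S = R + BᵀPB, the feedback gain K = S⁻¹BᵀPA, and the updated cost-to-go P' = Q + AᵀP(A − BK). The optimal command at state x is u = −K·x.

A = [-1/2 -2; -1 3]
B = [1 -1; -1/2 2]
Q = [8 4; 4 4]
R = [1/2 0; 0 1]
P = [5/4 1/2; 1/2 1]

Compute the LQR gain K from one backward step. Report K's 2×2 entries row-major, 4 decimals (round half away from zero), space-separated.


BᵀP = [1.0000 0.0000; -0.2500 1.5000]
S = R + BᵀPB = [1/2 0; 0 1] + [1.0000 -1.0000; -1.0000 3.2500] = [1.5000 -1.0000; -1.0000 4.2500]
BᵀPA = [-0.5000 -2.0000; -1.3750 5.0000]
K = S⁻¹·BᵀPA = [-0.6512 -0.6512; -0.4767 1.0233]
A−BK = [-0.3256 -0.3256; -0.3721 0.6279]
AᵀP(A−BK) = [0.8314 -0.4186; -0.4186 1.5814]
P' = Q + AᵀP(A−BK) = [8.8314 3.5814; 3.5814 5.5814]
tr(P') = 14.4128

-0.6512 -0.6512 -0.4767 1.0233


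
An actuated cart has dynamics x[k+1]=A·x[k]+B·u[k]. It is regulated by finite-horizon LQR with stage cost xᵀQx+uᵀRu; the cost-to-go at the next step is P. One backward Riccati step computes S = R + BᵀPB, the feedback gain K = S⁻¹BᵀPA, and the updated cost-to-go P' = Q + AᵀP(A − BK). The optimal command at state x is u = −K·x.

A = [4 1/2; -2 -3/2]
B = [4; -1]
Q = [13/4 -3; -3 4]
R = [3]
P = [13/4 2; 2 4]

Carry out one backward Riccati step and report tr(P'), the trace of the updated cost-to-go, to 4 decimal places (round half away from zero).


BᵀP = [11.0000 4.0000]
S = R + BᵀPB = [3] + [40.0000] = [43.0000]
BᵀPA = [36.0000 -0.5000]
K = S⁻¹·BᵀPA = [0.8372 -0.0116]
A−BK = [0.6512 0.5465; -1.1628 -1.5116]
AᵀP(A−BK) = [5.8605 4.9186; 4.9186 6.8067]
P' = Q + AᵀP(A−BK) = [9.1105 1.9186; 1.9186 10.8067]
tr(P') = 19.9172

19.9172


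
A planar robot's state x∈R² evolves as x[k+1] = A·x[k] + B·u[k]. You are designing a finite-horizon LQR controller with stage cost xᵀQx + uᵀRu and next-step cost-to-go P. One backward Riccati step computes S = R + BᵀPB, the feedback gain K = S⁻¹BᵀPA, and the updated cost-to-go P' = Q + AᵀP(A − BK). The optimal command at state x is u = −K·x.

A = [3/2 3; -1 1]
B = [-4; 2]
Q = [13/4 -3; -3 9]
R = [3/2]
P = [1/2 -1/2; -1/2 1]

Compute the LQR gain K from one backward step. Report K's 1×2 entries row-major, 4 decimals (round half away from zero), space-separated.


BᵀP = [-3.0000 4.0000]
S = R + BᵀPB = [3/2] + [20.0000] = [21.5000]
BᵀPA = [-8.5000 -5.0000]
K = S⁻¹·BᵀPA = [-0.3953 -0.2326]
A−BK = [-0.0814 2.0698; -0.2093 1.4651]
AᵀP(A−BK) = [0.2645 0.0233; 0.0233 1.3372]
P' = Q + AᵀP(A−BK) = [3.5145 -2.9767; -2.9767 10.3372]
tr(P') = 13.8517

-0.3953 -0.2326


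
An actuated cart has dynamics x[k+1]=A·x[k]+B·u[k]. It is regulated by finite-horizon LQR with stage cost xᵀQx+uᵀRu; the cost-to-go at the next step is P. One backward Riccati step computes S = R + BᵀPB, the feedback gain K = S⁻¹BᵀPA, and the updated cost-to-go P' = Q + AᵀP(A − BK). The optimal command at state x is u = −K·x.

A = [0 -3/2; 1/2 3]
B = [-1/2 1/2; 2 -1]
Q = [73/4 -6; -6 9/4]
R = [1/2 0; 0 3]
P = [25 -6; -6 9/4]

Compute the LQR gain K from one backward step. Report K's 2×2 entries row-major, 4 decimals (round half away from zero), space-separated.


0.1442 1.8600 0.0128 -0.3865

BᵀP = [-24.5000 7.5000; 18.5000 -5.2500]
S = R + BᵀPB = [1/2 0; 0 3] + [27.2500 -19.7500; -19.7500 14.5000] = [27.7500 -19.7500; -19.7500 17.5000]
BᵀPA = [3.7500 59.2500; -2.6250 -43.5000]
K = S⁻¹·BᵀPA = [0.1442 1.8600; 0.0128 -0.3865]
A−BK = [0.0657 -0.3767; 0.2243 -1.1066]
AᵀP(A−BK) = [0.0552 -0.1148; -0.1148 3.4787]
P' = Q + AᵀP(A−BK) = [18.3052 -6.1148; -6.1148 5.7287]
tr(P') = 24.0339


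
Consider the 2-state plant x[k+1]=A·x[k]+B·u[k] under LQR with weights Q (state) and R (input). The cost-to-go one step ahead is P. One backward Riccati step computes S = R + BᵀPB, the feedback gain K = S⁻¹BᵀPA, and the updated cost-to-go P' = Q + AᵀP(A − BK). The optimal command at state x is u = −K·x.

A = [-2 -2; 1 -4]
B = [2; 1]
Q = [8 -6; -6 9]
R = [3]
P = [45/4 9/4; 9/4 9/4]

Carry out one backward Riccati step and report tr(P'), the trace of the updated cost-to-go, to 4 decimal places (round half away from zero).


BᵀP = [24.7500 6.7500]
S = R + BᵀPB = [3] + [56.2500] = [59.2500]
BᵀPA = [-42.7500 -76.5000]
K = S⁻¹·BᵀPA = [-0.7215 -1.2911]
A−BK = [-0.5570 0.5823; 1.7215 -2.7089]
AᵀP(A−BK) = [7.4051 -5.6962; -5.6962 18.2278]
P' = Q + AᵀP(A−BK) = [15.4051 -11.6962; -11.6962 27.2278]
tr(P') = 42.6329

42.6329


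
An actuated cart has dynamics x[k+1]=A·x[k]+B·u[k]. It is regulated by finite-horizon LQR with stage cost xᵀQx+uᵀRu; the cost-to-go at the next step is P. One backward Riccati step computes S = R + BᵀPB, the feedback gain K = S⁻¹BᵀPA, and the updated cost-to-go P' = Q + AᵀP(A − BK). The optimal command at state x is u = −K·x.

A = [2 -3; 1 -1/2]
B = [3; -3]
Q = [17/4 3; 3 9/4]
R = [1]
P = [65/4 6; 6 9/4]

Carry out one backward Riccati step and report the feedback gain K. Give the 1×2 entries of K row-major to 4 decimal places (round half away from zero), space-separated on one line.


1.2227 -1.6450

BᵀP = [30.7500 11.2500]
S = R + BᵀPB = [1] + [58.5000] = [59.5000]
BᵀPA = [72.7500 -97.8750]
K = S⁻¹·BᵀPA = [1.2227 -1.6450]
A−BK = [-1.6681 1.9349; 4.6681 -5.4349]
AᵀP(A−BK) = [2.2994 -2.9543; -2.9543 3.8122]
P' = Q + AᵀP(A−BK) = [6.5494 0.0457; 0.0457 6.0622]
tr(P') = 12.6116


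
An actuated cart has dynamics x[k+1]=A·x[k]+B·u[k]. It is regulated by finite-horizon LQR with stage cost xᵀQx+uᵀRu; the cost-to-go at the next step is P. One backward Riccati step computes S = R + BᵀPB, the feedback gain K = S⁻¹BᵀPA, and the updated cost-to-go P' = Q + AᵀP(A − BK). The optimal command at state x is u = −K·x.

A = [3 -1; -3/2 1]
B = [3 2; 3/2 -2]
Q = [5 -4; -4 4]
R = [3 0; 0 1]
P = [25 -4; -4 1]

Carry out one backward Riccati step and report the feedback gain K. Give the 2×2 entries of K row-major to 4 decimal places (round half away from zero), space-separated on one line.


BᵀP = [69.0000 -10.5000; 58.0000 -10.0000]
S = R + BᵀPB = [3 0; 0 1] + [191.2500 159.0000; 159.0000 136.0000] = [194.2500 159.0000; 159.0000 137.0000]
BᵀPA = [222.7500 -79.5000; 189.0000 -68.0000]
K = S⁻¹·BᵀPA = [0.3499 -0.0597; 0.9735 -0.4270]
A−BK = [0.0034 0.0332; -0.0777 0.2355]
AᵀP(A−BK) = [1.3234 -0.4868; -0.4868 0.2135]
P' = Q + AᵀP(A−BK) = [6.3234 -4.4868; -4.4868 4.2135]
tr(P') = 10.5369

0.3499 -0.0597 0.9735 -0.4270


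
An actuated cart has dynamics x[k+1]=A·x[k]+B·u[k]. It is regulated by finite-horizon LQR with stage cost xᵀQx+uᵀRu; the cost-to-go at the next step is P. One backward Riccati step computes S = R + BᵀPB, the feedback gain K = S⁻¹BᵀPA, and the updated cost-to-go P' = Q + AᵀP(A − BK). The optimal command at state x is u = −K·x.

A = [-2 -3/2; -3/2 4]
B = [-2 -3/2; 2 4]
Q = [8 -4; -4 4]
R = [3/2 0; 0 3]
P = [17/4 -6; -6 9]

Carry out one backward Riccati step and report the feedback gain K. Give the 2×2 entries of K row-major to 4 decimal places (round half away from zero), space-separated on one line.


BᵀP = [-20.5000 30.0000; -30.3750 45.0000]
S = R + BᵀPB = [3/2 0; 0 3] + [101.0000 150.7500; 150.7500 225.5625] = [102.5000 150.7500; 150.7500 228.5625]
BᵀPA = [-4.0000 150.7500; -6.7500 225.5625]
K = S⁻¹·BᵀPA = [0.1471 0.6441; -0.1266 0.5620]
A−BK = [-1.8956 0.6313; -1.2880 0.4636]
AᵀP(A−BK) = [0.9841 -0.3798; -0.3798 1.6861]
P' = Q + AᵀP(A−BK) = [8.9841 -4.3798; -4.3798 5.6861]
tr(P') = 14.6702

0.1471 0.6441 -0.1266 0.5620


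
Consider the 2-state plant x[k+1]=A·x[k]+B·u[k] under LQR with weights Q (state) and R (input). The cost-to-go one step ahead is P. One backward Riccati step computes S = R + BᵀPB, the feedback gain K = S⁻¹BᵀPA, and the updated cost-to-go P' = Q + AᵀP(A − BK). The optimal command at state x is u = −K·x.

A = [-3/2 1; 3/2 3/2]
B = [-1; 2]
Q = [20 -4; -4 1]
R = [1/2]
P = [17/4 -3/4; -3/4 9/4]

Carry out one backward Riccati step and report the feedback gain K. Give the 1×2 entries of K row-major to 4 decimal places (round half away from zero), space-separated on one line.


0.9851 0.1269

BᵀP = [-5.7500 5.2500]
S = R + BᵀPB = [1/2] + [16.2500] = [16.7500]
BᵀPA = [16.5000 2.1250]
K = S⁻¹·BᵀPA = [0.9851 0.1269]
A−BK = [-0.5149 1.1269; -0.4701 1.2463]
AᵀP(A−BK) = [1.7463 -2.8433; -2.8433 6.7929]
P' = Q + AᵀP(A−BK) = [21.7463 -6.8433; -6.8433 7.7929]
tr(P') = 29.5392


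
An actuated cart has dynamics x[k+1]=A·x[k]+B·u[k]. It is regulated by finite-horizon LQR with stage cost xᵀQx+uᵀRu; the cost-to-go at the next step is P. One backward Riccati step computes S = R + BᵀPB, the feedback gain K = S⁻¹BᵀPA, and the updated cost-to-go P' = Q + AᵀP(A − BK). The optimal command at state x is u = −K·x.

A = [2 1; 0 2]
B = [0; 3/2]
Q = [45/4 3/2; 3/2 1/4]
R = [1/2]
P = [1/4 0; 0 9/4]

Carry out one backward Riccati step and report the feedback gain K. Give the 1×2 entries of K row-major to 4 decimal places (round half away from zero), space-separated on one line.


BᵀP = [0.0000 3.3750]
S = R + BᵀPB = [1/2] + [5.0625] = [5.5625]
BᵀPA = [0.0000 6.7500]
K = S⁻¹·BᵀPA = [0.0000 1.2135]
A−BK = [2.0000 1.0000; 0.0000 0.1798]
AᵀP(A−BK) = [1.0000 0.5000; 0.5000 1.0590]
P' = Q + AᵀP(A−BK) = [12.2500 2.0000; 2.0000 1.3090]
tr(P') = 13.5590

0.0000 1.2135


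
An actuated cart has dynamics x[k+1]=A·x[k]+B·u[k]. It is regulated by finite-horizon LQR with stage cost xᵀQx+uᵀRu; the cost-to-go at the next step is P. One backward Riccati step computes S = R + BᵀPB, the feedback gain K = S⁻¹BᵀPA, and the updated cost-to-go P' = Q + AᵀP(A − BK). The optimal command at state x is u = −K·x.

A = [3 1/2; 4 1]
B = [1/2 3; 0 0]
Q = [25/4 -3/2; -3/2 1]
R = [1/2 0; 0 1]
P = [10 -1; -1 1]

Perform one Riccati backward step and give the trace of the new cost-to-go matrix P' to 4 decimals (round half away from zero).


BᵀP = [5.0000 -0.5000; 30.0000 -3.0000]
S = R + BᵀPB = [1/2 0; 0 1] + [2.5000 15.0000; 15.0000 90.0000] = [3.0000 15.0000; 15.0000 91.0000]
BᵀPA = [13.0000 2.0000; 78.0000 12.0000]
K = S⁻¹·BᵀPA = [0.2708 0.0417; 0.8125 0.1250]
A−BK = [0.4271 0.1042; 4.0000 1.0000]
AᵀP(A−BK) = [15.1042 3.7083; 3.7083 0.9167]
P' = Q + AᵀP(A−BK) = [21.3542 2.2083; 2.2083 1.9167]
tr(P') = 23.2708

23.2708


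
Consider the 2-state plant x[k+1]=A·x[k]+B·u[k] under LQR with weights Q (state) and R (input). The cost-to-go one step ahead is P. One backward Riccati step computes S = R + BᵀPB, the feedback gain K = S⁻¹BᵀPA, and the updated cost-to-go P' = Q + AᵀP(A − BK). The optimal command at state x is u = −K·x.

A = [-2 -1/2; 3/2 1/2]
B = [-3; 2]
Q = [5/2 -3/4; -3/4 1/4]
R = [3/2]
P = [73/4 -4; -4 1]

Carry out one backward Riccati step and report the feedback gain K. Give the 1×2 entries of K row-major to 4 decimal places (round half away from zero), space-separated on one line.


BᵀP = [-62.7500 14.0000]
S = R + BᵀPB = [3/2] + [216.2500] = [217.7500]
BᵀPA = [146.5000 38.3750]
K = S⁻¹·BᵀPA = [0.6728 0.1762]
A−BK = [0.0184 0.0287; 0.1544 0.1475]
AᵀP(A−BK) = [0.6863 0.1817; 0.1817 0.0495]
P' = Q + AᵀP(A−BK) = [3.1863 -0.5683; -0.5683 0.2995]
tr(P') = 3.4858

0.6728 0.1762


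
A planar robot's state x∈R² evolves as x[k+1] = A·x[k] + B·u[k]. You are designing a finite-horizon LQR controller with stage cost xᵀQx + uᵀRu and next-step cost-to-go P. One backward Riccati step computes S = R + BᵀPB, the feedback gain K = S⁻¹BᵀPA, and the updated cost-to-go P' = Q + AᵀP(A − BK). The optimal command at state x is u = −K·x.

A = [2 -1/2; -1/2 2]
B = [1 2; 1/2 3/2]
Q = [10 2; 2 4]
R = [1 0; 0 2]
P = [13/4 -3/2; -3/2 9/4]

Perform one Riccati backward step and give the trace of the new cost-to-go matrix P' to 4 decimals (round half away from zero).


BᵀP = [2.5000 -0.3750; 4.2500 0.3750]
S = R + BᵀPB = [1 0; 0 2] + [2.3125 4.4375; 4.4375 9.0625] = [3.3125 4.4375; 4.4375 11.0625]
BᵀPA = [5.1875 -2.0000; 8.3125 -1.3750]
K = S⁻¹·BᵀPA = [1.2092 -0.9452; 0.2664 0.2548]
A−BK = [0.2581 -0.0645; -1.5041 2.0903]
AᵀP(A−BK) = [8.0756 -9.0903; -9.0903 11.2726]
P' = Q + AᵀP(A−BK) = [18.0756 -7.0903; -7.0903 15.2726]
tr(P') = 33.3482

33.3482


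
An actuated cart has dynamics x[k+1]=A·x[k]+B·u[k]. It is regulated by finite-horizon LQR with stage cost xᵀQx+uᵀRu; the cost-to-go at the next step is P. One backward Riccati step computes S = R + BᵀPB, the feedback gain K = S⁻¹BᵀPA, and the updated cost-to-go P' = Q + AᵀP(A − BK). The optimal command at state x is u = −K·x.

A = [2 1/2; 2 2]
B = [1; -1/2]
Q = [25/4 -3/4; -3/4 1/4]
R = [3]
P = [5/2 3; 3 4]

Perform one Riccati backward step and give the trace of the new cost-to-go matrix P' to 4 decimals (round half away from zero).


72.7679

BᵀP = [1.0000 1.0000]
S = R + BᵀPB = [3] + [0.5000] = [3.5000]
BᵀPA = [4.0000 2.5000]
K = S⁻¹·BᵀPA = [1.1429 0.7143]
A−BK = [0.8571 -0.2143; 2.5714 2.3571]
AᵀP(A−BK) = [45.4286 30.6429; 30.6429 20.8393]
P' = Q + AᵀP(A−BK) = [51.6786 29.8929; 29.8929 21.0893]
tr(P') = 72.7679


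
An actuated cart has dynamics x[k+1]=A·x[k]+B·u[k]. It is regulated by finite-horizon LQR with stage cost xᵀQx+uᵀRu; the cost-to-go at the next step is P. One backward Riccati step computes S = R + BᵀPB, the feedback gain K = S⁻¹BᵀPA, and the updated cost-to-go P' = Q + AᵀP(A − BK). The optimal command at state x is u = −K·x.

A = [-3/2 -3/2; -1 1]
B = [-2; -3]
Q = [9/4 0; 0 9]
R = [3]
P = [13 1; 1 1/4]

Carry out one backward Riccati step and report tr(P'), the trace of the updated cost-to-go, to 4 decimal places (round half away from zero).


15.3818

BᵀP = [-29.0000 -2.7500]
S = R + BᵀPB = [3] + [66.2500] = [69.2500]
BᵀPA = [46.2500 40.7500]
K = S⁻¹·BᵀPA = [0.6679 0.5884]
A−BK = [-0.1643 -0.3231; 1.0036 2.7653]
AᵀP(A−BK) = [1.6110 1.7843; 1.7843 2.5208]
P' = Q + AᵀP(A−BK) = [3.8610 1.7843; 1.7843 11.5208]
tr(P') = 15.3818


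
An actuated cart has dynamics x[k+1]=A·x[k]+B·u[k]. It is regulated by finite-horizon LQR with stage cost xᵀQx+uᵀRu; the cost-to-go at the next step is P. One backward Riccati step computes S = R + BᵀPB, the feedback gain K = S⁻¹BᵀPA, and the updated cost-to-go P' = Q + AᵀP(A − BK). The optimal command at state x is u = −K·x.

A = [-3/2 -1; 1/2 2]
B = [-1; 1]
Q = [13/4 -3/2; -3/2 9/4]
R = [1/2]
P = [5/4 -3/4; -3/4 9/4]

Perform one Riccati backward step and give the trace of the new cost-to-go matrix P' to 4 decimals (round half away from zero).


7.9318

BᵀP = [-2.0000 3.0000]
S = R + BᵀPB = [1/2] + [5.0000] = [5.5000]
BᵀPA = [4.5000 8.0000]
K = S⁻¹·BᵀPA = [0.8182 1.4545]
A−BK = [-0.6818 0.4545; -0.3182 0.5455]
AᵀP(A−BK) = [0.8182 0.2045; 0.2045 1.6136]
P' = Q + AᵀP(A−BK) = [4.0682 -1.2955; -1.2955 3.8636]
tr(P') = 7.9318


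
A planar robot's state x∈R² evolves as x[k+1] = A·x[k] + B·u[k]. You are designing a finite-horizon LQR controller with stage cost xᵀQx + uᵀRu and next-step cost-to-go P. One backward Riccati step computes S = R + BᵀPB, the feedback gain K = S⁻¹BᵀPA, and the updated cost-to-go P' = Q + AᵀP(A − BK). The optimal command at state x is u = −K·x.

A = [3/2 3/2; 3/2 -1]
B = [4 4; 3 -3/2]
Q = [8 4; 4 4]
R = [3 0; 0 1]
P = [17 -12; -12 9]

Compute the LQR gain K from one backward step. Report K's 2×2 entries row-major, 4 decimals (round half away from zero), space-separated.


BᵀP = [32.0000 -21.0000; 86.0000 -61.5000]
S = R + BᵀPB = [3 0; 0 1] + [65.0000 159.5000; 159.5000 436.2500] = [68.0000 159.5000; 159.5000 437.2500]
BᵀPA = [16.5000 69.0000; 36.7500 190.5000]
K = S⁻¹·BᵀPA = [0.3152 -0.0500; -0.0309 0.4539]
A−BK = [0.3630 -0.1157; 0.5081 -0.1692]
AᵀP(A−BK) = [0.4360 -0.1065; -0.1065 0.2289]
P' = Q + AᵀP(A−BK) = [8.4360 3.8935; 3.8935 4.2289]
tr(P') = 12.6649

0.3152 -0.0500 -0.0309 0.4539


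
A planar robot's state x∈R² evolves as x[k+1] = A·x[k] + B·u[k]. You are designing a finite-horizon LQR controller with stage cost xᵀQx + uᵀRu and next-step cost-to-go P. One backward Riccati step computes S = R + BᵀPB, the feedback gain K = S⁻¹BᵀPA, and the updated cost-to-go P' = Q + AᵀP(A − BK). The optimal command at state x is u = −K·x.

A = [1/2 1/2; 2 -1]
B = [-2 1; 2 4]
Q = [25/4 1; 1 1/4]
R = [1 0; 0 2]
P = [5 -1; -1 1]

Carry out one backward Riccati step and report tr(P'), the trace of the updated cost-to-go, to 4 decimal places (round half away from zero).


7.0365

BᵀP = [-12.0000 4.0000; 1.0000 3.0000]
S = R + BᵀPB = [1 0; 0 2] + [32.0000 4.0000; 4.0000 13.0000] = [33.0000 4.0000; 4.0000 15.0000]
BᵀPA = [2.0000 -10.0000; 6.5000 -2.5000]
K = S⁻¹·BᵀPA = [0.0084 -0.2923; 0.4311 -0.0887]
A−BK = [0.0856 0.0042; 0.2589 -0.0605]
AᵀP(A−BK) = [0.4311 -0.0887; -0.0887 0.1054]
P' = Q + AᵀP(A−BK) = [6.6811 0.9113; 0.9113 0.3554]
tr(P') = 7.0365


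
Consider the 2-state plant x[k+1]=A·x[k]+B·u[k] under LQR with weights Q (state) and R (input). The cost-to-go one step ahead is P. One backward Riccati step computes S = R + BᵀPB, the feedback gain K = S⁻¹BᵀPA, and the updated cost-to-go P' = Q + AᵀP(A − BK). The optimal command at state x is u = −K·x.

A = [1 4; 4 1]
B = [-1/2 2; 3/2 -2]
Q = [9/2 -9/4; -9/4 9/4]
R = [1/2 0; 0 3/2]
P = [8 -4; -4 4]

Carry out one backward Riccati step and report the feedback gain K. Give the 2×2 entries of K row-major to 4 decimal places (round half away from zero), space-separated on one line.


BᵀP = [-10.0000 8.0000; 24.0000 -16.0000]
S = R + BᵀPB = [1/2 0; 0 3/2] + [17.0000 -36.0000; -36.0000 80.0000] = [17.5000 -36.0000; -36.0000 81.5000]
BᵀPA = [22.0000 -32.0000; -40.0000 80.0000]
K = S⁻¹·BᵀPA = [2.7102 2.0883; 0.7063 1.9040]
A−BK = [0.9424 1.2361; 1.3474 1.6756]
AᵀP(A−BK) = [8.6296 10.2188; 10.2188 14.5029]
P' = Q + AᵀP(A−BK) = [13.1296 7.9688; 7.9688 16.7529]
tr(P') = 29.8824

2.7102 2.0883 0.7063 1.9040


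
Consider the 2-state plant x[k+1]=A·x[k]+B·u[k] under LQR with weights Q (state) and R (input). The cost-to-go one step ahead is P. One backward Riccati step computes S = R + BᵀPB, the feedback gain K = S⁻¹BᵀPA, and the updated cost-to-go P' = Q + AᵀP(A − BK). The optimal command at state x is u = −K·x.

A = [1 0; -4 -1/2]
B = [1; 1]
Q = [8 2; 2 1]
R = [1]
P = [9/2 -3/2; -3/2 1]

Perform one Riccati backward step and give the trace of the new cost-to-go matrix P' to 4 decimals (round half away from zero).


34.5893

BᵀP = [3.0000 -0.5000]
S = R + BᵀPB = [1] + [2.5000] = [3.5000]
BᵀPA = [5.0000 0.2500]
K = S⁻¹·BᵀPA = [1.4286 0.0714]
A−BK = [-0.4286 -0.0714; -5.4286 -0.5714]
AᵀP(A−BK) = [25.3571 2.3929; 2.3929 0.2321]
P' = Q + AᵀP(A−BK) = [33.3571 4.3929; 4.3929 1.2321]
tr(P') = 34.5893


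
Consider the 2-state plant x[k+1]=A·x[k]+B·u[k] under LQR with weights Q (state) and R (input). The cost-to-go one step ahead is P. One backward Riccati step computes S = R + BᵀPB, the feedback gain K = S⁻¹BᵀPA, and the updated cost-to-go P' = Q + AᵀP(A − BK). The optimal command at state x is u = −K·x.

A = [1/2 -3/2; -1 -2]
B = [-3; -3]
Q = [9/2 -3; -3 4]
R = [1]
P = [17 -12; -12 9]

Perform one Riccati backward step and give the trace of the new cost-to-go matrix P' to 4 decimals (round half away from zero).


20.6053

BᵀP = [-15.0000 9.0000]
S = R + BᵀPB = [1] + [18.0000] = [19.0000]
BᵀPA = [-16.5000 4.5000]
K = S⁻¹·BᵀPA = [-0.8684 0.2368]
A−BK = [-2.1053 -0.7895; -3.6053 -1.2895]
AᵀP(A−BK) = [10.9211 3.1579; 3.1579 1.1842]
P' = Q + AᵀP(A−BK) = [15.4211 0.1579; 0.1579 5.1842]
tr(P') = 20.6053


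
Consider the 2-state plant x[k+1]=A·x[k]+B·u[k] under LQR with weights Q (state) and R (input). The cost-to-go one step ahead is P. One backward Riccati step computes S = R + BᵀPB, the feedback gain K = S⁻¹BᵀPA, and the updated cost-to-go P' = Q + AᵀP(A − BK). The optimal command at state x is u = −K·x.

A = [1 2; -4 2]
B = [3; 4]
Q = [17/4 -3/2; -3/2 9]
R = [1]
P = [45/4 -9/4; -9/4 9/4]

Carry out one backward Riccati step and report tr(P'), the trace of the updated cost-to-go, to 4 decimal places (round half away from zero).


76.9444

BᵀP = [24.7500 2.2500]
S = R + BᵀPB = [1] + [83.2500] = [84.2500]
BᵀPA = [15.7500 54.0000]
K = S⁻¹·BᵀPA = [0.1869 0.6409]
A−BK = [0.4392 0.0772; -4.7478 -0.5638]
AᵀP(A−BK) = [62.3056 7.9050; 7.9050 1.3887]
P' = Q + AᵀP(A−BK) = [66.5556 6.4050; 6.4050 10.3887]
tr(P') = 76.9444


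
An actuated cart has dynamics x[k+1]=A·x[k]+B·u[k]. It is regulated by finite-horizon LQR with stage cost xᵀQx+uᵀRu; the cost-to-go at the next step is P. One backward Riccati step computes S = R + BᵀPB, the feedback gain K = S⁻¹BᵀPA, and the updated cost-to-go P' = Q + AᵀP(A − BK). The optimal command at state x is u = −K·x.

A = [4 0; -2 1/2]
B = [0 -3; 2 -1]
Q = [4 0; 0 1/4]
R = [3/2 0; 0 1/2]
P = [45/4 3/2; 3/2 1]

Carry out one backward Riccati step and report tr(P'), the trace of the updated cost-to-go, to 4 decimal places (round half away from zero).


7.8733

BᵀP = [3.0000 2.0000; -35.2500 -5.5000]
S = R + BᵀPB = [3/2 0; 0 1/2] + [4.0000 -11.0000; -11.0000 111.2500] = [5.5000 -11.0000; -11.0000 111.7500]
BᵀPA = [8.0000 1.0000; -130.0000 -2.7500]
K = S⁻¹·BᵀPA = [-1.0858 0.1651; -1.2702 -0.0084]
A−BK = [0.1894 -0.0251; -1.0985 0.1614]
AᵀP(A−BK) = [3.5614 -0.4072; -0.4072 0.0619]
P' = Q + AᵀP(A−BK) = [7.5614 -0.4072; -0.4072 0.3119]
tr(P') = 7.8733


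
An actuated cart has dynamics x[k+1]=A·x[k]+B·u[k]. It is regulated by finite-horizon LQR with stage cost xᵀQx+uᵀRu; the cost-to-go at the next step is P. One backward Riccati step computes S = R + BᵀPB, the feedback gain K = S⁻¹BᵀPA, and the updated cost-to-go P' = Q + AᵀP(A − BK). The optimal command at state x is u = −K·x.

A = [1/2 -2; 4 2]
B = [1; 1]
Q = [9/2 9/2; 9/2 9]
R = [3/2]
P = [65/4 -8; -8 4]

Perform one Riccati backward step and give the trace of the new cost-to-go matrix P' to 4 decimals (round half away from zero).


BᵀP = [8.2500 -4.0000]
S = R + BᵀPB = [3/2] + [4.2500] = [5.7500]
BᵀPA = [-11.8750 -24.5000]
K = S⁻¹·BᵀPA = [-2.0652 -4.2609]
A−BK = [2.5652 2.2609; 6.0652 6.2609]
AᵀP(A−BK) = [11.5380 21.1522; 21.1522 40.6087]
P' = Q + AᵀP(A−BK) = [16.0380 25.6522; 25.6522 49.6087]
tr(P') = 65.6467

65.6467


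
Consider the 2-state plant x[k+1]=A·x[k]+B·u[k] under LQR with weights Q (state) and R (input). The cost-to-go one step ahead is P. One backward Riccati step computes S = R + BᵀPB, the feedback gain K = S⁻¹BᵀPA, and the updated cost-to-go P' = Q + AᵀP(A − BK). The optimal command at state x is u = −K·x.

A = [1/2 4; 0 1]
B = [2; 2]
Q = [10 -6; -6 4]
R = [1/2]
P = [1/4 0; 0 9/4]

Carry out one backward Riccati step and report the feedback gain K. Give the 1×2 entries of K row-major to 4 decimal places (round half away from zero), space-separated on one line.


0.0238 0.6190

BᵀP = [0.5000 4.5000]
S = R + BᵀPB = [1/2] + [10.0000] = [10.5000]
BᵀPA = [0.2500 6.5000]
K = S⁻¹·BᵀPA = [0.0238 0.6190]
A−BK = [0.4524 2.7619; -0.0476 -0.2381]
AᵀP(A−BK) = [0.0565 0.3452; 0.3452 2.2262]
P' = Q + AᵀP(A−BK) = [10.0565 -5.6548; -5.6548 6.2262]
tr(P') = 16.2827


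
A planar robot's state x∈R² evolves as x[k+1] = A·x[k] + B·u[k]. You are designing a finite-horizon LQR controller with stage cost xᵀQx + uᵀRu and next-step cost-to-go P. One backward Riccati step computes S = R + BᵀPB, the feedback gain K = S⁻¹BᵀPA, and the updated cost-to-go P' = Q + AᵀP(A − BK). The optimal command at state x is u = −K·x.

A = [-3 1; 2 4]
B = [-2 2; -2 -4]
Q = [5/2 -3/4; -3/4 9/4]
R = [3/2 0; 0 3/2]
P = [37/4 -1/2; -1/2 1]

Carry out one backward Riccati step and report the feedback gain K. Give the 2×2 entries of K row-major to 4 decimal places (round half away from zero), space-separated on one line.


BᵀP = [-17.5000 -1.0000; 20.5000 -5.0000]
S = R + BᵀPB = [3/2 0; 0 3/2] + [37.0000 -31.0000; -31.0000 61.0000] = [38.5000 -31.0000; -31.0000 62.5000]
BᵀPA = [50.5000 -21.5000; -71.5000 0.5000]
K = S⁻¹·BᵀPA = [0.6502 -0.9190; -0.8215 -0.4478]
A−BK = [-0.0566 0.0576; 0.0145 0.3705]
AᵀP(A−BK) = [1.6771 -0.3592; -0.3592 1.7145]
P' = Q + AᵀP(A−BK) = [4.1771 -1.1092; -1.1092 3.9645]
tr(P') = 8.1415

0.6502 -0.9190 -0.8215 -0.4478


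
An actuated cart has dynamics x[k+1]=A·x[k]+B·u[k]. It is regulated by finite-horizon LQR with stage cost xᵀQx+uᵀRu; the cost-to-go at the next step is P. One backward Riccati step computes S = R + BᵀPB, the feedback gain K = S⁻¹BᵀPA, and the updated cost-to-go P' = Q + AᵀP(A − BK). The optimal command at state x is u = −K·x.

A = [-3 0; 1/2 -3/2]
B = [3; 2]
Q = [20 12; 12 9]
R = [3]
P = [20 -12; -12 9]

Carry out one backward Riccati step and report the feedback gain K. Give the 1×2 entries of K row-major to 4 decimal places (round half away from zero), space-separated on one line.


BᵀP = [36.0000 -18.0000]
S = R + BᵀPB = [3] + [72.0000] = [75.0000]
BᵀPA = [-117.0000 27.0000]
K = S⁻¹·BᵀPA = [-1.5600 0.3600]
A−BK = [1.6800 -1.0800; 3.6200 -2.2200]
AᵀP(A−BK) = [35.7300 -18.6300; -18.6300 10.5300]
P' = Q + AᵀP(A−BK) = [55.7300 -6.6300; -6.6300 19.5300]
tr(P') = 75.2600

-1.5600 0.3600


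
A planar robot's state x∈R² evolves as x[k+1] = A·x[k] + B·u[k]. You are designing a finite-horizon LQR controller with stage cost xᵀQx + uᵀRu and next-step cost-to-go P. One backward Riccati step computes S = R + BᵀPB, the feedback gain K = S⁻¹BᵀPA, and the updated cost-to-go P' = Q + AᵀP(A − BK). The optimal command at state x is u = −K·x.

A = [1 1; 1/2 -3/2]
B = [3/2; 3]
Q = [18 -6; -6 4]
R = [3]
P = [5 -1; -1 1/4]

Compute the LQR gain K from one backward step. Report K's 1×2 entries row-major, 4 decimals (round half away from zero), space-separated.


0.5500 0.7500

BᵀP = [4.5000 -0.7500]
S = R + BᵀPB = [3] + [4.5000] = [7.5000]
BᵀPA = [4.1250 5.6250]
K = S⁻¹·BᵀPA = [0.5500 0.7500]
A−BK = [0.1750 -0.1250; -1.1500 -3.7500]
AᵀP(A−BK) = [1.7938 2.7188; 2.7188 4.3438]
P' = Q + AᵀP(A−BK) = [19.7938 -3.2813; -3.2813 8.3438]
tr(P') = 28.1375


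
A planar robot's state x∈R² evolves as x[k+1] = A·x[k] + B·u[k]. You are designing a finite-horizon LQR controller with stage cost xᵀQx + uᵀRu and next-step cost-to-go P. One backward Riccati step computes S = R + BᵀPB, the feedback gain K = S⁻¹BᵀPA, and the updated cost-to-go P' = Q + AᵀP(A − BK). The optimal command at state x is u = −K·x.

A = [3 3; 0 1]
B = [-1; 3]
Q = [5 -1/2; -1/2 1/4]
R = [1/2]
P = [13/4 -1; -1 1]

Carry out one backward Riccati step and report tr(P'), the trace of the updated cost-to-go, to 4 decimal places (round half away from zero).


28.3967

BᵀP = [-6.2500 4.0000]
S = R + BᵀPB = [1/2] + [18.2500] = [18.7500]
BᵀPA = [-18.7500 -14.7500]
K = S⁻¹·BᵀPA = [-1.0000 -0.7867]
A−BK = [2.0000 2.2133; 3.0000 3.3600]
AᵀP(A−BK) = [10.5000 11.5000; 11.5000 12.6467]
P' = Q + AᵀP(A−BK) = [15.5000 11.0000; 11.0000 12.8967]
tr(P') = 28.3967


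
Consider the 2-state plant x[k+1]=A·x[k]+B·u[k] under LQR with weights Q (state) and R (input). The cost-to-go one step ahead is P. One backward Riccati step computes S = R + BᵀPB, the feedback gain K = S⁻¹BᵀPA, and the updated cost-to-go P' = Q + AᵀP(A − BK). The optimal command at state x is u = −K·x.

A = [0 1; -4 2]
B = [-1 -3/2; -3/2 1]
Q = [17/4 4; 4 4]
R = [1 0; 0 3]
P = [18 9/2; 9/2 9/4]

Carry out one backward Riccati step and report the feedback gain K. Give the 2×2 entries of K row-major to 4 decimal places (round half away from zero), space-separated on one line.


1.3753 -1.0813 -0.6892 0.0040

BᵀP = [-24.7500 -7.8750; -22.5000 -4.5000]
S = R + BᵀPB = [1 0; 0 3] + [36.5625 29.2500; 29.2500 29.2500] = [37.5625 29.2500; 29.2500 32.2500]
BᵀPA = [31.5000 -40.5000; 18.0000 -31.5000]
K = S⁻¹·BᵀPA = [1.3753 -1.0813; -0.6892 0.0040]
A−BK = [0.3415 -0.0754; -1.2478 0.3741]
AᵀP(A−BK) = [5.0839 -2.0108; -2.0108 1.3326]
P' = Q + AᵀP(A−BK) = [9.3339 1.9892; 1.9892 5.3326]
tr(P') = 14.6665


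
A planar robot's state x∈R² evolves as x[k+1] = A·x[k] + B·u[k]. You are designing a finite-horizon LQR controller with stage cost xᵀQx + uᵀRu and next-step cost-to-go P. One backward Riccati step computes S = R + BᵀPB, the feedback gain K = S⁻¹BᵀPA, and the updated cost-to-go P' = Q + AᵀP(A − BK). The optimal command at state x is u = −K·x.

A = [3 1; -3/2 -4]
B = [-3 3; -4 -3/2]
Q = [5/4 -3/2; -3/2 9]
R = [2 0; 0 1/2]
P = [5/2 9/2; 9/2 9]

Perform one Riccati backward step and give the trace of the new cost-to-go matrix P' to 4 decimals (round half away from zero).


BᵀP = [-25.5000 -49.5000; 0.7500 0.0000]
S = R + BᵀPB = [2 0; 0 1/2] + [274.5000 -2.2500; -2.2500 2.2500] = [276.5000 -2.2500; -2.2500 2.7500]
BᵀPA = [-2.2500 172.5000; 2.2500 0.7500]
K = S⁻¹·BᵀPA = [-0.0015 0.6303; 0.8170 0.7884]
A−BK = [0.5446 0.5256; -0.2805 -0.2962]
AᵀP(A−BK) = [0.4085 0.3942; 0.3942 1.1844]
P' = Q + AᵀP(A−BK) = [1.6585 -1.1058; -1.1058 10.1844]
tr(P') = 11.8429

11.8429


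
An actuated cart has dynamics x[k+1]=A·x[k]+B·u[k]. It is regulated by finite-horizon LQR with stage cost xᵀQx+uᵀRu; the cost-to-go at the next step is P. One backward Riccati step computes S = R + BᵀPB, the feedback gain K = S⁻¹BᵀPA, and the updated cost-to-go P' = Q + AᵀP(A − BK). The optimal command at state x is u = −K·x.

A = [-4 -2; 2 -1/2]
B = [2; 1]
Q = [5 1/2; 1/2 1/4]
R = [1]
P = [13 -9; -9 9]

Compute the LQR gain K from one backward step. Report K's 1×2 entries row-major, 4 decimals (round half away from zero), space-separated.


BᵀP = [17.0000 -9.0000]
S = R + BᵀPB = [1] + [25.0000] = [26.0000]
BᵀPA = [-86.0000 -29.5000]
K = S⁻¹·BᵀPA = [-3.3077 -1.1346]
A−BK = [2.6154 0.2692; 5.3077 0.6346]
AᵀP(A−BK) = [103.5385 15.4231; 15.4231 2.7788]
P' = Q + AᵀP(A−BK) = [108.5385 15.9231; 15.9231 3.0288]
tr(P') = 111.5673

-3.3077 -1.1346


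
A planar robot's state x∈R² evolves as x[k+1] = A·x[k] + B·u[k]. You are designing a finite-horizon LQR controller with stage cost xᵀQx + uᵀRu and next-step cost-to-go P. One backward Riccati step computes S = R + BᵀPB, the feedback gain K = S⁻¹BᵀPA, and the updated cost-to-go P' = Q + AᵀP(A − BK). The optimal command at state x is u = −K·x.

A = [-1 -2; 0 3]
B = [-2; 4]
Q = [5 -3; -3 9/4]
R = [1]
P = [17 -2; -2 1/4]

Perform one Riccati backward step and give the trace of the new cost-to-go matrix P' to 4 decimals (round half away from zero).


8.3571

BᵀP = [-42.0000 5.0000]
S = R + BᵀPB = [1] + [104.0000] = [105.0000]
BᵀPA = [42.0000 99.0000]
K = S⁻¹·BᵀPA = [0.4000 0.9429]
A−BK = [-0.2000 -0.1143; -1.6000 -0.7714]
AᵀP(A−BK) = [0.2000 0.4000; 0.4000 0.9071]
P' = Q + AᵀP(A−BK) = [5.2000 -2.6000; -2.6000 3.1571]
tr(P') = 8.3571


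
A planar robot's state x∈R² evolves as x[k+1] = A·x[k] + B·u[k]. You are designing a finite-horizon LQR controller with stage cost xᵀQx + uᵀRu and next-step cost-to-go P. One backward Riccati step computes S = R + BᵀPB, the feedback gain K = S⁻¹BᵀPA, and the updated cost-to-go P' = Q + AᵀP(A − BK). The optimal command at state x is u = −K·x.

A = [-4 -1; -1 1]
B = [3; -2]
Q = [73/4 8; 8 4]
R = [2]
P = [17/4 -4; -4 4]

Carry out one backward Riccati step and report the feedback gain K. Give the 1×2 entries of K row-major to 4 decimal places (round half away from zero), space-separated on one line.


-0.6043 -0.3909

BᵀP = [20.7500 -20.0000]
S = R + BᵀPB = [2] + [102.2500] = [104.2500]
BᵀPA = [-63.0000 -40.7500]
K = S⁻¹·BᵀPA = [-0.6043 -0.3909]
A−BK = [-2.1871 0.1727; -2.2086 0.2182]
AᵀP(A−BK) = [1.9281 0.3741; 0.3741 0.3213]
P' = Q + AᵀP(A−BK) = [20.1781 8.3741; 8.3741 4.3213]
tr(P') = 24.4994


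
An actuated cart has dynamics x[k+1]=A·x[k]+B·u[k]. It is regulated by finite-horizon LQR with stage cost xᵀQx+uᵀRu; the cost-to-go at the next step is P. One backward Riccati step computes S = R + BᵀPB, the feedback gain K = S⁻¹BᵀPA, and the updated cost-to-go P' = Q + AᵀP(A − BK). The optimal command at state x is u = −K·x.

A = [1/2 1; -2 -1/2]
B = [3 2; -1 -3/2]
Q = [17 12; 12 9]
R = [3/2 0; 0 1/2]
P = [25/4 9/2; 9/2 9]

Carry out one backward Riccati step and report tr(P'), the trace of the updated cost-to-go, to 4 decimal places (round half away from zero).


BᵀP = [14.2500 4.5000; 5.7500 -4.5000]
S = R + BᵀPB = [3/2 0; 0 1/2] + [38.2500 21.7500; 21.7500 18.2500] = [39.7500 21.7500; 21.7500 18.7500]
BᵀPA = [-1.8750 12.0000; 11.8750 8.0000]
K = S⁻¹·BᵀPA = [-1.0778 0.1873; 1.8836 0.2094]
A−BK = [-0.0337 0.0193; -0.2524 0.0014]
AᵀP(A−BK) = [4.1737 -0.1350; -0.1350 0.0771]
P' = Q + AᵀP(A−BK) = [21.1737 11.8650; 11.8650 9.0771]
tr(P') = 30.2509

30.2509


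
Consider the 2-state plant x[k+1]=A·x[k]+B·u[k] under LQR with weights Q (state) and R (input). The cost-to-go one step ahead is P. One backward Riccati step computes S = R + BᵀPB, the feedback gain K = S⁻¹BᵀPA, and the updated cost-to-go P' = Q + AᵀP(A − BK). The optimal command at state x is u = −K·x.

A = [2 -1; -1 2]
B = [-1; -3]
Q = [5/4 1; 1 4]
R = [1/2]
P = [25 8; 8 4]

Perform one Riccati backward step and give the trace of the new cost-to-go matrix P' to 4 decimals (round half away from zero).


29.9486

BᵀP = [-49.0000 -20.0000]
S = R + BᵀPB = [1/2] + [109.0000] = [109.5000]
BᵀPA = [-78.0000 9.0000]
K = S⁻¹·BᵀPA = [-0.7123 0.0822]
A−BK = [1.2877 -0.9178; -3.1370 2.2466]
AᵀP(A−BK) = [16.4384 -11.5890; -11.5890 8.2603]
P' = Q + AᵀP(A−BK) = [17.6884 -10.5890; -10.5890 12.2603]
tr(P') = 29.9486


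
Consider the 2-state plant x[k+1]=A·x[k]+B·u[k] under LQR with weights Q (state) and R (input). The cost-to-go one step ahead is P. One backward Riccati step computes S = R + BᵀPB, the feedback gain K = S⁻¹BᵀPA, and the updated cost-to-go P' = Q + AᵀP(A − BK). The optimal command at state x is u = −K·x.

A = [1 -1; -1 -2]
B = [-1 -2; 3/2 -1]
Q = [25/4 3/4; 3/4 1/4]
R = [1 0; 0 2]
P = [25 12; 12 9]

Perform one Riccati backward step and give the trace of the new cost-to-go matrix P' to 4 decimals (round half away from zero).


9.0253

BᵀP = [-7.0000 1.5000; -62.0000 -33.0000]
S = R + BᵀPB = [1 0; 0 2] + [9.2500 12.5000; 12.5000 157.0000] = [10.2500 12.5000; 12.5000 159.0000]
BᵀPA = [-8.5000 4.0000; -29.0000 128.0000]
K = S⁻¹·BᵀPA = [-0.6712 -0.6542; -0.1296 0.8565]
A−BK = [0.0696 0.0587; -0.1228 -0.1622]
AᵀP(A−BK) = [0.5358 0.2766; 0.2766 1.9895]
P' = Q + AᵀP(A−BK) = [6.7858 1.0266; 1.0266 2.2395]
tr(P') = 9.0253


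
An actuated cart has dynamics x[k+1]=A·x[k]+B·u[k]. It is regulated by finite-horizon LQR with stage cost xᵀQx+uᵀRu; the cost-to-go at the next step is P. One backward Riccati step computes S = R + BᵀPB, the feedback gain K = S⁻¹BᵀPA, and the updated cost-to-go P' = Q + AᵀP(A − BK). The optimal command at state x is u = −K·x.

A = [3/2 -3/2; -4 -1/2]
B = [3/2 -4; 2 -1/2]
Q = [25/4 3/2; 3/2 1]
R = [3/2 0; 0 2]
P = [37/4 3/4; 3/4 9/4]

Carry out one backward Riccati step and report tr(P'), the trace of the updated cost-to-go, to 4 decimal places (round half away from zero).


BᵀP = [15.3750 5.6250; -37.3750 -4.1250]
S = R + BᵀPB = [3/2 0; 0 2] + [34.3125 -64.3125; -64.3125 151.5625] = [35.8125 -64.3125; -64.3125 153.5625]
BᵀPA = [0.5625 -25.8750; -39.5625 58.1250]
K = S⁻¹·BᵀPA = [-1.8029 -0.1726; -1.0127 0.3062]
A−BK = [0.1536 -0.0162; -0.9006 -0.0018]
AᵀP(A−BK) = [8.7622 -0.1623; -0.1623 0.2347]
P' = Q + AᵀP(A−BK) = [15.0122 1.3377; 1.3377 1.2347]
tr(P') = 16.2469

16.2469


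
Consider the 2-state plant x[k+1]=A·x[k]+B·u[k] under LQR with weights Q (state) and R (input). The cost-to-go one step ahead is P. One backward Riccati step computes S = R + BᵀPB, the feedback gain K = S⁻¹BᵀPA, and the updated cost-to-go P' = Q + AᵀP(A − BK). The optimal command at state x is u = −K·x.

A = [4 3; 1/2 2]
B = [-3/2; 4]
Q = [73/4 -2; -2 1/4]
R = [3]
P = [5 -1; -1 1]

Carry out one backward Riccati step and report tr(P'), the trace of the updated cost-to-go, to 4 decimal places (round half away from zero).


74.4053

BᵀP = [-11.5000 5.5000]
S = R + BᵀPB = [3] + [39.2500] = [42.2500]
BᵀPA = [-43.2500 -23.5000]
K = S⁻¹·BᵀPA = [-1.0237 -0.5562]
A−BK = [2.4645 2.1657; 4.5947 4.2249]
AᵀP(A−BK) = [31.9763 27.4438; 27.4438 23.9290]
P' = Q + AᵀP(A−BK) = [50.2263 25.4438; 25.4438 24.1790]
tr(P') = 74.4053


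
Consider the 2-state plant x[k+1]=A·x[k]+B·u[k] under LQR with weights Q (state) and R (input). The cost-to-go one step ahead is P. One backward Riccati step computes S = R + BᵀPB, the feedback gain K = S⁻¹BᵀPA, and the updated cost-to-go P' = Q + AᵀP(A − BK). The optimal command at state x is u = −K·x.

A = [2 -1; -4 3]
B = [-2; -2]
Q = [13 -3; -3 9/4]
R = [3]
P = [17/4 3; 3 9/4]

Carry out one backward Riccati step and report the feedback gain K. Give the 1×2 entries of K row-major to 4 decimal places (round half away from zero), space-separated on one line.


BᵀP = [-14.5000 -10.5000]
S = R + BᵀPB = [3] + [50.0000] = [53.0000]
BᵀPA = [13.0000 -17.0000]
K = S⁻¹·BᵀPA = [0.2453 -0.3208]
A−BK = [2.4906 -1.6415; -3.5094 2.3585]
AᵀP(A−BK) = [1.8113 -1.3302; -1.3302 1.0472]
P' = Q + AᵀP(A−BK) = [14.8113 -4.3302; -4.3302 3.2972]
tr(P') = 18.1085

0.2453 -0.3208


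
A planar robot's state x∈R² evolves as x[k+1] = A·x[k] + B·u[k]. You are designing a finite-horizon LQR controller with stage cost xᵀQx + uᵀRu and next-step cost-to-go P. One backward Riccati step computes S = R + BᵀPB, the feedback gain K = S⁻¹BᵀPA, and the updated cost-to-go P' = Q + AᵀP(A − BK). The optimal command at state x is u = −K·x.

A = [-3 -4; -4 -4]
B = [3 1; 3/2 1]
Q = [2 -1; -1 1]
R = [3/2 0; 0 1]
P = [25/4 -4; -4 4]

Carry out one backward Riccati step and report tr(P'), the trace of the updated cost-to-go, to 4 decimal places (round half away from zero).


20.1793

BᵀP = [12.7500 -6.0000; 2.2500 0.0000]
S = R + BᵀPB = [3/2 0; 0 1] + [29.2500 6.7500; 6.7500 2.2500] = [30.7500 6.7500; 6.7500 3.2500]
BᵀPA = [-14.2500 -27.0000; -6.7500 -9.0000]
K = S⁻¹·BᵀPA = [-0.0138 -0.4966; -2.0483 -1.7379]
A−BK = [-0.9103 -0.7724; -1.9310 -1.5172]
AᵀP(A−BK) = [10.2276 8.1931; 8.1931 6.9517]
P' = Q + AᵀP(A−BK) = [12.2276 7.1931; 7.1931 7.9517]
tr(P') = 20.1793


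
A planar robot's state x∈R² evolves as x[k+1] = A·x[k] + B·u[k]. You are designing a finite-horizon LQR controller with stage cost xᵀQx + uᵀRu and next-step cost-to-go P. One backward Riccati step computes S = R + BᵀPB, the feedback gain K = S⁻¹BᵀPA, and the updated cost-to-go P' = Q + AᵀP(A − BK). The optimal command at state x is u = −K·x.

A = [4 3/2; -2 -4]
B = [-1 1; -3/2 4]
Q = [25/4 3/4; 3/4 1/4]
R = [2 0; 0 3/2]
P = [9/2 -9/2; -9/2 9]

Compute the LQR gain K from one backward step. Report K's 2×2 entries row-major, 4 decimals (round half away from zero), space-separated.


BᵀP = [2.2500 -9.0000; -13.5000 31.5000]
S = R + BᵀPB = [2 0; 0 3/2] + [11.2500 -33.7500; -33.7500 112.5000] = [13.2500 -33.7500; -33.7500 114.0000]
BᵀPA = [27.0000 39.3750; -117.0000 -146.2500]
K = S⁻¹·BᵀPA = [-2.3443 -1.2039; -1.7203 -1.6393]
A−BK = [3.3761 1.9354; 1.3650 0.7514]
AᵀP(A−BK) = [42.0151 25.2055; 25.2055 15.7790]
P' = Q + AᵀP(A−BK) = [48.2651 25.9555; 25.9555 16.0290]
tr(P') = 64.2941

-2.3443 -1.2039 -1.7203 -1.6393


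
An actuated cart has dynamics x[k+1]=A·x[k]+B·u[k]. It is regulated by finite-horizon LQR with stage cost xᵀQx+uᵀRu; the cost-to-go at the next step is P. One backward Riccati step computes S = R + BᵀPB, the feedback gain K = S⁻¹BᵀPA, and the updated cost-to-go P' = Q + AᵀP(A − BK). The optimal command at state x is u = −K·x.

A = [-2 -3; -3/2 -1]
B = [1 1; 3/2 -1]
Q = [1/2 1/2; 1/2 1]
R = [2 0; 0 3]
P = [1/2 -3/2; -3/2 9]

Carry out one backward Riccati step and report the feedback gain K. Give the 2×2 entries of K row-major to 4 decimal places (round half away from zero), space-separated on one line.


-0.6736 -0.4557 0.1606 -0.1139

BᵀP = [-1.7500 12.0000; 2.0000 -10.5000]
S = R + BᵀPB = [2 0; 0 3] + [16.2500 -13.7500; -13.7500 12.5000] = [18.2500 -13.7500; -13.7500 15.5000]
BᵀPA = [-14.5000 -6.7500; 11.7500 4.5000]
K = S⁻¹·BᵀPA = [-0.6736 -0.4557; 0.1606 -0.1139]
A−BK = [-1.4870 -2.4304; -0.3291 -0.4304]
AᵀP(A−BK) = [1.5969 1.4810; 1.4810 1.9367]
P' = Q + AᵀP(A−BK) = [2.0969 1.9810; 1.9810 2.9367]
tr(P') = 5.0336
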